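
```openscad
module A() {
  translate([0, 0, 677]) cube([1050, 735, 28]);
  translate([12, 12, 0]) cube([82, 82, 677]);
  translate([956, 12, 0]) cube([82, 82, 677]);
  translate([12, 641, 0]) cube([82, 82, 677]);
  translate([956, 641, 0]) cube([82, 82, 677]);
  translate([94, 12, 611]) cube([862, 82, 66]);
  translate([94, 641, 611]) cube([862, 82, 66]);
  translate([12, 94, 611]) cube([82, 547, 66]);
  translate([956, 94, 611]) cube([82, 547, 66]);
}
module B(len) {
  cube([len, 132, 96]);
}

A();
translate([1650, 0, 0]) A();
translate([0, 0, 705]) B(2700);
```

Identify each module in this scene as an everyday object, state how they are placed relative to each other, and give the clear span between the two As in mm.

Second table starts at x = 1650; first ends at x = 1050; clear span = 1650 − 1050 = 600 mm.

A is a table. B is a beam. A beam spans the tops of two tables. The clear span between the two tables is 600 mm.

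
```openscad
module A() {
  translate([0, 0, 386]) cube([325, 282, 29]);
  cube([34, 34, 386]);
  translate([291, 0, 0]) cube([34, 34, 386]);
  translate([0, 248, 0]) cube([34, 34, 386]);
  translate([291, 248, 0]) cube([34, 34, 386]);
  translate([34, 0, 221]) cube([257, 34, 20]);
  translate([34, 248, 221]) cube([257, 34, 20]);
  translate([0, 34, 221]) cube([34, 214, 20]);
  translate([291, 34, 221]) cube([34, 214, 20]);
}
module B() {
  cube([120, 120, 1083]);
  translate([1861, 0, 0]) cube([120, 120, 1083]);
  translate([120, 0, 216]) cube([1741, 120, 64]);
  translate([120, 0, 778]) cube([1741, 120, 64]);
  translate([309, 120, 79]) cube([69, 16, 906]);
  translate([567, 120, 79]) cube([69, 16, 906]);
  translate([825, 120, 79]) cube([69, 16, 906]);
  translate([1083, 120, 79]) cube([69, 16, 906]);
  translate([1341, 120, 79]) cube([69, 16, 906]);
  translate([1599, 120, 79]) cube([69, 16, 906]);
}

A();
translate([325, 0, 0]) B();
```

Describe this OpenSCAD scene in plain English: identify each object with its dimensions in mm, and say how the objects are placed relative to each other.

A is a four-legged stool. The seat is 325×282 mm, 29 mm thick, top at z = 415 mm. It stands on four square legs, each 34×34 mm in cross-section, from z = 0 to the seat underside, each flush with a corner of the seat. Four stretchers, 34 mm wide and 20 mm tall, connect adjacent legs with their undersides at z = 221 mm, each running between the inner faces of the legs it joins and aligned with the legs' outer faces on the other axis.

B is a fence section. Two 120×120 mm posts, 1083 mm tall, stand on the floor with a clear span of 1741 mm between their inner faces. Two horizontal rails of 120×64 mm section span the gap between the posts with their undersides at z = 216 mm and z = 778 mm, flush with the posts' −y face. 6 pickets, each 69 mm wide, 16 mm thick and 906 mm tall, are fixed to the +y face of the rails with their bottoms at z = 79 mm, evenly spaced across the span with equal gaps (rounded down to the nearest mm) at the −x end and between each pair — any rounding remainder accumulates at the +x end.

The fence section is against the stool's +x side, with their −y faces flush.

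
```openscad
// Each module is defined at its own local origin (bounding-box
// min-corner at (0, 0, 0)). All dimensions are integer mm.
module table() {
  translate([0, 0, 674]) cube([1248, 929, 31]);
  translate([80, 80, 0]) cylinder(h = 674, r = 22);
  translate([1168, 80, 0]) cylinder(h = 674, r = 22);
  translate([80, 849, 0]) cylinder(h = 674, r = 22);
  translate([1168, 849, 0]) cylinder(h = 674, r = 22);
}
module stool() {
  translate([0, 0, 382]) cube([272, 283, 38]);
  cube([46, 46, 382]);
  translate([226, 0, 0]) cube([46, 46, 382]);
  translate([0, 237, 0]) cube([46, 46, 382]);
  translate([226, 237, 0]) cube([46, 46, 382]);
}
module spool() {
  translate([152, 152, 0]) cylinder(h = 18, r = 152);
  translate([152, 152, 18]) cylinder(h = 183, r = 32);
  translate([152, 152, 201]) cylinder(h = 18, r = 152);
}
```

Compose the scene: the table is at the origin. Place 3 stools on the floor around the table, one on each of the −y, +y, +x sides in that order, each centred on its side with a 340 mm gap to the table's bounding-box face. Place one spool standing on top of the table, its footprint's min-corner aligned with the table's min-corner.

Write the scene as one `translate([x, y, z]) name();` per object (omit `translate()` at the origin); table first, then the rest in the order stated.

table();
translate([488, -623, 0]) stool();
translate([488, 1269, 0]) stool();
translate([1588, 323, 0]) stool();
translate([0, 0, 705]) spool();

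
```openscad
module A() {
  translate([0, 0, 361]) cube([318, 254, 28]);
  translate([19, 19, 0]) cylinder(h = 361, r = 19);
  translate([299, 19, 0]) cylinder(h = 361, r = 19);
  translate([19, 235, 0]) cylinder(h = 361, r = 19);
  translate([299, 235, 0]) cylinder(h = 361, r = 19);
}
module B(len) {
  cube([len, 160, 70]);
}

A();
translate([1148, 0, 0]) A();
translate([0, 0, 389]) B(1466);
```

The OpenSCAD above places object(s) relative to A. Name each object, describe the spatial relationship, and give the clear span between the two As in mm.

A is a stool. B is a beam. A beam spans the tops of two stools. The clear span between the two stools is 830 mm.

Second stool starts at x = 1148; first ends at x = 318; clear span = 1148 − 318 = 830 mm.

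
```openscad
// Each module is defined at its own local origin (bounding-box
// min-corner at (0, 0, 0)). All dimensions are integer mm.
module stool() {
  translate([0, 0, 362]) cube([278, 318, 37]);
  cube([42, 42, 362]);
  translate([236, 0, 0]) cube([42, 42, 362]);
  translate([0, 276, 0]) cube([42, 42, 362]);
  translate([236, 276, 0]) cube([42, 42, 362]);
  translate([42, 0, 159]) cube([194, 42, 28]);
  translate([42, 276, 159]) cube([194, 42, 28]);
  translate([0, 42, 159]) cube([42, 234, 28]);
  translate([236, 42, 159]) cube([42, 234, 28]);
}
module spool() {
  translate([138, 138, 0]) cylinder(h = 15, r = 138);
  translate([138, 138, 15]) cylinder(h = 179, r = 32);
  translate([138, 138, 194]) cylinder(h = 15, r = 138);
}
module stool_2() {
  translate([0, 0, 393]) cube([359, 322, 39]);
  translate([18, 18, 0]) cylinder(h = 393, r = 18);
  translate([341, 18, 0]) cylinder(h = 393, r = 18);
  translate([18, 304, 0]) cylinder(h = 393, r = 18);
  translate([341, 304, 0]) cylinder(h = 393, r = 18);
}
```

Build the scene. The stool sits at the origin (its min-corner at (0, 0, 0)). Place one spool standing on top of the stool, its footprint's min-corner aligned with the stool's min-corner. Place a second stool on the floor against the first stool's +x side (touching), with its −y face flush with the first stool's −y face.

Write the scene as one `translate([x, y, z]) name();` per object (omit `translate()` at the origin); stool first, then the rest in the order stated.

stool();
translate([0, 0, 399]) spool();
translate([278, 0, 0]) stool_2();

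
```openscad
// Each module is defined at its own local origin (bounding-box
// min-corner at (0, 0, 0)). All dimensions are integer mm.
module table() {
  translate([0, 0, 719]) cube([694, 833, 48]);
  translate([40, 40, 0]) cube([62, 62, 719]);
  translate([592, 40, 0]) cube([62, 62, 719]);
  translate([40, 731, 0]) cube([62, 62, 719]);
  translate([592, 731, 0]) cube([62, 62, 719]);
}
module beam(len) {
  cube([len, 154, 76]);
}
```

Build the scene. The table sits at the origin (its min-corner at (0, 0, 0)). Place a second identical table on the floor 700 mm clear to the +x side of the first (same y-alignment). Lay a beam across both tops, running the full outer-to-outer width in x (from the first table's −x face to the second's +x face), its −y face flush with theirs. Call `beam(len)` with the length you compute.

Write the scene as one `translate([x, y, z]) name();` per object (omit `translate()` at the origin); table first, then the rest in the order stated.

table();
translate([1394, 0, 0]) table();
translate([0, 0, 767]) beam(2088);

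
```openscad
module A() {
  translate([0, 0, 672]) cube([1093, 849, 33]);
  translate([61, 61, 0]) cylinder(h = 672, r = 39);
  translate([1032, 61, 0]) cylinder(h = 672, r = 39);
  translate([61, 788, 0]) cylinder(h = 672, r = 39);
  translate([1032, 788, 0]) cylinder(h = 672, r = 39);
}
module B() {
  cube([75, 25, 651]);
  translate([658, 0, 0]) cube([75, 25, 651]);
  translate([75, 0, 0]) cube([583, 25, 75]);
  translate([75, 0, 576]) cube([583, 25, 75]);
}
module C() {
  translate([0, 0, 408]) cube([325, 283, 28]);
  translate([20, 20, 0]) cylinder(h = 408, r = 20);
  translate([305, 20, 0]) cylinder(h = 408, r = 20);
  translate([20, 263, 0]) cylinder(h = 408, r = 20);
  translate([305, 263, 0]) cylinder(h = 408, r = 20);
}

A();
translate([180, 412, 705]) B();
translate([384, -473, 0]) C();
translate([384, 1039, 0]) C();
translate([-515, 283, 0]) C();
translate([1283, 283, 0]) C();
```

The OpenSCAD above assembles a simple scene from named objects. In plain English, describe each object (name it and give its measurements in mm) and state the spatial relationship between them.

A is a table: top 1093 mm (x) × 849 mm (y), 33 mm thick, upper face at z = 705 mm, on four round legs of 78 mm diameter, each leg's bounding box inset 22 mm from the nearest pair of top edges, running from z = 0 to the bottom of the top.

B is a picture frame with a 583×501 mm rectangular opening (x by z) and a uniform 75 mm border on every side. Frame depth is 25 mm along y. It is built from two vertical stiles running the full outside height and two horizontal rails spanning the gap between the stiles.

C is a four-legged stool. The seat is 325×283 mm, 28 mm thick, top at z = 436 mm. It stands on four round legs, each 40 mm in diameter, from z = 0 to the seat underside, each leg's axis is inset half a diameter from the nearest pair of seat edges (so the leg's bounding box is flush with the corner).

The picture frame is on top of the table, centred. Four stools sit around the table at the −y, +y, −x, +x sides.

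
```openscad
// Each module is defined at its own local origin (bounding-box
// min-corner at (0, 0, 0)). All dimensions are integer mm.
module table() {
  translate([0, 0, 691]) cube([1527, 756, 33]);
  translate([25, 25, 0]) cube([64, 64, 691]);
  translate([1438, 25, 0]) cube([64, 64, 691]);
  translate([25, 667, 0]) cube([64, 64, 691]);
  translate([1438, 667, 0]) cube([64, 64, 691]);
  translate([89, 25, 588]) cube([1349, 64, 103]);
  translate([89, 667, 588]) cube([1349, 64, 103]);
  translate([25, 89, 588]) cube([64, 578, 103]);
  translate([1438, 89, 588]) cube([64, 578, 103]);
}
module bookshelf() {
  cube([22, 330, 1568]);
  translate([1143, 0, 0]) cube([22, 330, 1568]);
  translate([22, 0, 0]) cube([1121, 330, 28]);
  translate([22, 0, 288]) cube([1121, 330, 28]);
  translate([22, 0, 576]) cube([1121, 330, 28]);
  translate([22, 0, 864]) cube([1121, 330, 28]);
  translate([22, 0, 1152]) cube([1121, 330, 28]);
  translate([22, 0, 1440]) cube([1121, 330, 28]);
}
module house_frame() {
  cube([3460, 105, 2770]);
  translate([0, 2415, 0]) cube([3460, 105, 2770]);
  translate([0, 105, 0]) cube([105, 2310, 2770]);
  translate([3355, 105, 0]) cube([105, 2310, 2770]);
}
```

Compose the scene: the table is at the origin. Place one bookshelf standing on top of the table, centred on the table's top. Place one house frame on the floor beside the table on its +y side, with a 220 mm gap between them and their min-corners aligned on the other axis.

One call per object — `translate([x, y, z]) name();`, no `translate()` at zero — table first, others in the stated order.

table();
translate([181, 213, 724]) bookshelf();
translate([0, 976, 0]) house_frame();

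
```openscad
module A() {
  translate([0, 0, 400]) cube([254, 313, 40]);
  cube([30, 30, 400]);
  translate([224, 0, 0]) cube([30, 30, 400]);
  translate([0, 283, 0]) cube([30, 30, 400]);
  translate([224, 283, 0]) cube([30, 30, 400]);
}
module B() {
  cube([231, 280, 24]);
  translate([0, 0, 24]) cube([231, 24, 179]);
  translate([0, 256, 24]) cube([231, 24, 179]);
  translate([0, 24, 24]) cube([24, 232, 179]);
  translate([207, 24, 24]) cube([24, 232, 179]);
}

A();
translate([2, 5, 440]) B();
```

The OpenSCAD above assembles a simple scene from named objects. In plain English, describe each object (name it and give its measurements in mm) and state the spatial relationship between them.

A is a four-legged stool. The seat is 254×313 mm, 40 mm thick, top at z = 440 mm. It stands on four square legs, each 30×30 mm in cross-section, from z = 0 to the seat underside, each flush with a corner of the seat.

B is an open-topped rectangular box: outside dimensions 231×280×203 mm, with a uniform wall and base thickness of 24 mm. The base is a full 231×280 slab on the floor; four walls sit on top of the base. The front and back walls (the −y and +y sides) span the full width; the two side walls fit between them.

The open box is on top of the stool.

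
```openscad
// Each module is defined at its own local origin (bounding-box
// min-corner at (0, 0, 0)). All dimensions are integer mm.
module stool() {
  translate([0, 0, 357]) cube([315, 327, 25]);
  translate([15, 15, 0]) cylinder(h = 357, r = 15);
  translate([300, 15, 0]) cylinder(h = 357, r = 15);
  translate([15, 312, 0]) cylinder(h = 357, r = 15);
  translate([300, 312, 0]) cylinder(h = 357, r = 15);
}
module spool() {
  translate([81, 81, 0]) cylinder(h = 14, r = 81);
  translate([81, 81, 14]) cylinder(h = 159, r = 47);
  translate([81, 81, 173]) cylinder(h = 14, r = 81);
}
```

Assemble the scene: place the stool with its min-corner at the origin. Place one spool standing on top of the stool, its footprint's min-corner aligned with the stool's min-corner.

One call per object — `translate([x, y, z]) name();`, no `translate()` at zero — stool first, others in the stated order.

stool();
translate([0, 0, 382]) spool();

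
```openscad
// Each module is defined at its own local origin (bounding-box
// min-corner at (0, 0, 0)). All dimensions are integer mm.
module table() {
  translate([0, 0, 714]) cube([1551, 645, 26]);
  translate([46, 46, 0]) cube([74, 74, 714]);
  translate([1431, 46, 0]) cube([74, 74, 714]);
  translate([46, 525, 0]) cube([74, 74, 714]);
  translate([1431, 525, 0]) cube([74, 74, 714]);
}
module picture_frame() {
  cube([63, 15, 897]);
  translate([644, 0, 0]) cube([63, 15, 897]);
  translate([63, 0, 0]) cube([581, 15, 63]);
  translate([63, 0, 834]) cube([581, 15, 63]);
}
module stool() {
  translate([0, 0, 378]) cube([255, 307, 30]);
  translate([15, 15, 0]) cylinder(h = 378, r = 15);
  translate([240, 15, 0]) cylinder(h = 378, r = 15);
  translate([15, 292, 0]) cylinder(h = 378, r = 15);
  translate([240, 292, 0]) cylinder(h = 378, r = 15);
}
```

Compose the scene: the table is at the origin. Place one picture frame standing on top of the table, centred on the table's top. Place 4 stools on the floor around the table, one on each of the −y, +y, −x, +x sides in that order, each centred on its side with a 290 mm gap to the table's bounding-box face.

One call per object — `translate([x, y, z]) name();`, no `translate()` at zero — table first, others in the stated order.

table();
translate([422, 315, 740]) picture_frame();
translate([648, -597, 0]) stool();
translate([648, 935, 0]) stool();
translate([-545, 169, 0]) stool();
translate([1841, 169, 0]) stool();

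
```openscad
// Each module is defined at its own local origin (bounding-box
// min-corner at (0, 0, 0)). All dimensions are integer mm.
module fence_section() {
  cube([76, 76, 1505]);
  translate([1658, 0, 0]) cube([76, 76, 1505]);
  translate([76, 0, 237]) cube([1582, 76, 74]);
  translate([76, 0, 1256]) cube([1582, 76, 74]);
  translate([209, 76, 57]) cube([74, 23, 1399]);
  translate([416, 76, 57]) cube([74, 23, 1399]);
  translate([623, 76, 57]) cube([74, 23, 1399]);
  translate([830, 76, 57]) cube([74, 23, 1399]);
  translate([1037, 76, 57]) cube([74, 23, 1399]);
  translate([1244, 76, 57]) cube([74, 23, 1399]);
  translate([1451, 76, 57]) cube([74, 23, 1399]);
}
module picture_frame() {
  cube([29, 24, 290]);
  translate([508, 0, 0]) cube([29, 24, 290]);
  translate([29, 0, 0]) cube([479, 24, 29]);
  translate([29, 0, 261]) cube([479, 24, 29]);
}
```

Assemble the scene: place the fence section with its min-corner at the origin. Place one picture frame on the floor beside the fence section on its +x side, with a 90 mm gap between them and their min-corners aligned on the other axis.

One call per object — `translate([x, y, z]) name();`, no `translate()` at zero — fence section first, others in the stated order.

fence_section();
translate([1824, 0, 0]) picture_frame();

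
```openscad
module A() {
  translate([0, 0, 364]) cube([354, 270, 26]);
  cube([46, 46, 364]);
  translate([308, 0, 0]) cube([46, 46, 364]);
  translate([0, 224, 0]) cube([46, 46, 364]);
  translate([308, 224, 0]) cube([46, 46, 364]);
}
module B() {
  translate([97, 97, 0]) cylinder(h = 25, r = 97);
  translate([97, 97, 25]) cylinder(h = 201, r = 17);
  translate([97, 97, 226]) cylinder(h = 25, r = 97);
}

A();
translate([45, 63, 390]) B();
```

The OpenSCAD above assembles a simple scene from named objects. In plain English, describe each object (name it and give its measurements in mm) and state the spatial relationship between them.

A is a four-legged stool. The seat is 354×270 mm, 26 mm thick, top at z = 390 mm. It stands on four square legs, each 46×46 mm in cross-section, from z = 0 to the seat underside, each flush with a corner of the seat.

B is a spool: two coaxial disc flanges of radius 97 mm and thickness 25 mm, joined by a core cylinder of radius 17 mm and height 201 mm. The lower flange rests on z = 0 and the three cylinders share a vertical axis.

The spool is on top of the stool.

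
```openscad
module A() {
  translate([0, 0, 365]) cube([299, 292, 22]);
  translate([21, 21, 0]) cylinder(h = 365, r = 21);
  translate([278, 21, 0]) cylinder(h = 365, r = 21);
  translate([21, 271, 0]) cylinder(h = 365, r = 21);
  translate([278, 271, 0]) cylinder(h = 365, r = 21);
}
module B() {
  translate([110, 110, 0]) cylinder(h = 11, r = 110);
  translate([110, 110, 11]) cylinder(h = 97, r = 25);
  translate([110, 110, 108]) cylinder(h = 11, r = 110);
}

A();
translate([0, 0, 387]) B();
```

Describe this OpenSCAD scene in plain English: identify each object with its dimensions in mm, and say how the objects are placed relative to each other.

A is a four-legged stool. The seat is 299×292 mm, 22 mm thick, top at z = 387 mm. It stands on four round legs, each 42 mm in diameter, from z = 0 to the seat underside, each leg's axis is inset half a diameter from the nearest pair of seat edges (so the leg's bounding box is flush with the corner).

B is a spool: two coaxial disc flanges of radius 110 mm and thickness 11 mm, joined by a core cylinder of radius 25 mm and height 97 mm. The lower flange rests on z = 0 and the three cylinders share a vertical axis.

The spool is on top of the stool.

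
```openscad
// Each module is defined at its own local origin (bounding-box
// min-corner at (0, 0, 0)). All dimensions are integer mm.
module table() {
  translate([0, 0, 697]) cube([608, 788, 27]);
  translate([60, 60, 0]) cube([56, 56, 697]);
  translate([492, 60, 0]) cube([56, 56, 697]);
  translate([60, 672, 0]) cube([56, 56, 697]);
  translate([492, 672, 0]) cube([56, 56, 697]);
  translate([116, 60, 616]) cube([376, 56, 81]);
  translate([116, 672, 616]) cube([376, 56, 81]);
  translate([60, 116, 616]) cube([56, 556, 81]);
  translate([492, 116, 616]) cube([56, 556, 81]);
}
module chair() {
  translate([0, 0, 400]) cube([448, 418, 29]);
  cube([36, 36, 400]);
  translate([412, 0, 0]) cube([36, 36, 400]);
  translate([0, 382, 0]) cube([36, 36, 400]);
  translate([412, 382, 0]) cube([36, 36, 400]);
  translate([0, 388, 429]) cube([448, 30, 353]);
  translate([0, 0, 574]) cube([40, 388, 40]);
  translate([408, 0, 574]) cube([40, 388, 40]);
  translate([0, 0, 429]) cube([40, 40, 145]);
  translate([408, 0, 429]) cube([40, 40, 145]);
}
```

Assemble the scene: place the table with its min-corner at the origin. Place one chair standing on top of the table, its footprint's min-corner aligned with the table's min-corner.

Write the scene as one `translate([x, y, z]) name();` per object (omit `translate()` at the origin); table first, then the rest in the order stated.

table();
translate([0, 0, 724]) chair();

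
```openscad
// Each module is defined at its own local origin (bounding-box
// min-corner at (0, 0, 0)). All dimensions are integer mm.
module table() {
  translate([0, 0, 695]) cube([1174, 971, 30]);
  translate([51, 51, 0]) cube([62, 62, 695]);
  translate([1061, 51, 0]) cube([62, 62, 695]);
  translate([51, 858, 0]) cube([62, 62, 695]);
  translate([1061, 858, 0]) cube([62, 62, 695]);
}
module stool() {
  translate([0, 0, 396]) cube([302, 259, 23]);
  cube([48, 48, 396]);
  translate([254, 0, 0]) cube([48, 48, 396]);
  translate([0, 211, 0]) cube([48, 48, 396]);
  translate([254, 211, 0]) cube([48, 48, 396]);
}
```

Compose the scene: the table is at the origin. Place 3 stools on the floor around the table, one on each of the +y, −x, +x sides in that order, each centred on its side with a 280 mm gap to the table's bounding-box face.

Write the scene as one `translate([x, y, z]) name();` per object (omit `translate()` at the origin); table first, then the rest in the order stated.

table();
translate([436, 1251, 0]) stool();
translate([-582, 356, 0]) stool();
translate([1454, 356, 0]) stool();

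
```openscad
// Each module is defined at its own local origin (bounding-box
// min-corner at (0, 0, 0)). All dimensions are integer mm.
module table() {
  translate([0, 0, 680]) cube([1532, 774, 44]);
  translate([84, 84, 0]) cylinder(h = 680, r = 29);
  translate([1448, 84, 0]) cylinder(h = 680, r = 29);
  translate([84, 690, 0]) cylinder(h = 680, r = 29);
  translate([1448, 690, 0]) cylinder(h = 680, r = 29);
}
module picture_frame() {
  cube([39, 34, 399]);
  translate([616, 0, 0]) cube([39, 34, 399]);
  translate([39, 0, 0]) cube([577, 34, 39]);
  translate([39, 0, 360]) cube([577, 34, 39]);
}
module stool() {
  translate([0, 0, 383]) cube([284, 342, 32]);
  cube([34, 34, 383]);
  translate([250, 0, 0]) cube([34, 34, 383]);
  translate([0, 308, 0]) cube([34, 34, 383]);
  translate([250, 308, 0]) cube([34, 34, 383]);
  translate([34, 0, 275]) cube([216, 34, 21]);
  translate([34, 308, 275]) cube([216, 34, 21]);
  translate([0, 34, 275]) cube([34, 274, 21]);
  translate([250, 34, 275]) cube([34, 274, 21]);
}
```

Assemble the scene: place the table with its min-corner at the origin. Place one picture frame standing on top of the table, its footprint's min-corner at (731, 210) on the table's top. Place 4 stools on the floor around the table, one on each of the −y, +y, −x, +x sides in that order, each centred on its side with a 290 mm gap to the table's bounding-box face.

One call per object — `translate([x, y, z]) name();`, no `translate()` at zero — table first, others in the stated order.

table();
translate([731, 210, 724]) picture_frame();
translate([624, -632, 0]) stool();
translate([624, 1064, 0]) stool();
translate([-574, 216, 0]) stool();
translate([1822, 216, 0]) stool();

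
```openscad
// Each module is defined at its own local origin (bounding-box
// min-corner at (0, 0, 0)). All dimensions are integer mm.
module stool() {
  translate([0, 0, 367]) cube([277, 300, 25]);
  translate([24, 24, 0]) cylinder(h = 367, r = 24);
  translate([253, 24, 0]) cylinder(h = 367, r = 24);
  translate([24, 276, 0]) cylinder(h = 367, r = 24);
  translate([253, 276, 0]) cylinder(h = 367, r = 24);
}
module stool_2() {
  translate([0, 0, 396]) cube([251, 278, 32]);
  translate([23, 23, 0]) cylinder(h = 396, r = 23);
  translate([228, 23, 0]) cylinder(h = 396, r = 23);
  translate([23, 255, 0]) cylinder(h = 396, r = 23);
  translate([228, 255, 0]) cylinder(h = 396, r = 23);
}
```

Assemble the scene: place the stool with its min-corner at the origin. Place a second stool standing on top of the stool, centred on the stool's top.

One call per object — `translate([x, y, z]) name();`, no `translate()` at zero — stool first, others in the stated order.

stool();
translate([13, 11, 392]) stool_2();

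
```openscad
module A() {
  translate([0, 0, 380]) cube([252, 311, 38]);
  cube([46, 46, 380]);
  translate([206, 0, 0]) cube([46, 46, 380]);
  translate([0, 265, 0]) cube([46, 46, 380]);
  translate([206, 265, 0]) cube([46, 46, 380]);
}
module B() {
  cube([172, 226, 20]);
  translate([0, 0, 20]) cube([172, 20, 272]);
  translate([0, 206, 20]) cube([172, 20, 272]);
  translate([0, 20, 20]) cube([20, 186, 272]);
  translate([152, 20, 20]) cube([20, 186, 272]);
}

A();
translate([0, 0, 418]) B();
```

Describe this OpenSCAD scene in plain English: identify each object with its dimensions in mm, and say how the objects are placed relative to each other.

A is a four-legged stool. The seat is 252×311 mm, 38 mm thick, top at z = 418 mm. It stands on four square legs, each 46×46 mm in cross-section, from z = 0 to the seat underside, each flush with a corner of the seat.

B is an open-topped rectangular box: outside dimensions 172×226×292 mm, with a uniform wall and base thickness of 20 mm. The base is a full 172×226 slab on the floor; four walls sit on top of the base. The front and back walls (the −y and +y sides) span the full width; the two side walls fit between them.

The open box is on top of the stool.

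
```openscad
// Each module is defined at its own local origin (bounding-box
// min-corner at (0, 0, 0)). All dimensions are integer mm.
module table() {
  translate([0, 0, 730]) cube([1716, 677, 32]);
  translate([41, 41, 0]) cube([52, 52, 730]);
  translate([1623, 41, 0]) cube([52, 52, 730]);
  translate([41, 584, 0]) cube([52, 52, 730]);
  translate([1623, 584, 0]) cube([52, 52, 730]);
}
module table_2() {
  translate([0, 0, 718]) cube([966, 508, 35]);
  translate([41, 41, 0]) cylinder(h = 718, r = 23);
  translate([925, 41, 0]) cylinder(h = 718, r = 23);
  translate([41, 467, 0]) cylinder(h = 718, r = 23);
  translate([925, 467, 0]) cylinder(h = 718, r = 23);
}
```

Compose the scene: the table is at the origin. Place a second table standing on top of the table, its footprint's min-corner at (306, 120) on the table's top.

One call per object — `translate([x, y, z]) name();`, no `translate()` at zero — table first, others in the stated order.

table();
translate([306, 120, 762]) table_2();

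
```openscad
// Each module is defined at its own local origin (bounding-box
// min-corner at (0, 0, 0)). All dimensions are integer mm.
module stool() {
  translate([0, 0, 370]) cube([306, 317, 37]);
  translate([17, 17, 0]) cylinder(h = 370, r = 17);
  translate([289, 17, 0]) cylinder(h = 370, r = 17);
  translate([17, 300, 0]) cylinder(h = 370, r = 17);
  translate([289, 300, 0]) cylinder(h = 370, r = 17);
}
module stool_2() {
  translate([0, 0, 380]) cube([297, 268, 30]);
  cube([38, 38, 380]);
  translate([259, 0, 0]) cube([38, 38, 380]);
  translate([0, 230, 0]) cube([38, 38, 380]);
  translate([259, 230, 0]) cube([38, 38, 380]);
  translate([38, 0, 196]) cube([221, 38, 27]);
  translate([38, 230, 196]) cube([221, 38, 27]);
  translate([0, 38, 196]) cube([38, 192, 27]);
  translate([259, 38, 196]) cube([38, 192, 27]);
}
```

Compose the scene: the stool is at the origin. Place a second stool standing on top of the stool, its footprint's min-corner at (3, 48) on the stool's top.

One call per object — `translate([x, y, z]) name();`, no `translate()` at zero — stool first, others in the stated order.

stool();
translate([3, 48, 407]) stool_2();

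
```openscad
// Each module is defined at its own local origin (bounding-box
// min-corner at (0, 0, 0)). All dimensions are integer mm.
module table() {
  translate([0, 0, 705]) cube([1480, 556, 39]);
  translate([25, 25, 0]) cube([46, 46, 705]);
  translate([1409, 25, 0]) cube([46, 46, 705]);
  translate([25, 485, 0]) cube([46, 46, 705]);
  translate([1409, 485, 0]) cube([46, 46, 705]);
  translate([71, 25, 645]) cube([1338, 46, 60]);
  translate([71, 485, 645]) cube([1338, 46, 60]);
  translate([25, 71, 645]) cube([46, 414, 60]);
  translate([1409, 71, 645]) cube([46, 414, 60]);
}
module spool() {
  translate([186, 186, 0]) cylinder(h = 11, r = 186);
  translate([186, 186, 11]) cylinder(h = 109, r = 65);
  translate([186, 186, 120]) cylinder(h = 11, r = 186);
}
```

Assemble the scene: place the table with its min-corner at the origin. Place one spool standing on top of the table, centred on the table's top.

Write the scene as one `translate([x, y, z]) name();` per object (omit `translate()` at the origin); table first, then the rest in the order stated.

table();
translate([554, 92, 744]) spool();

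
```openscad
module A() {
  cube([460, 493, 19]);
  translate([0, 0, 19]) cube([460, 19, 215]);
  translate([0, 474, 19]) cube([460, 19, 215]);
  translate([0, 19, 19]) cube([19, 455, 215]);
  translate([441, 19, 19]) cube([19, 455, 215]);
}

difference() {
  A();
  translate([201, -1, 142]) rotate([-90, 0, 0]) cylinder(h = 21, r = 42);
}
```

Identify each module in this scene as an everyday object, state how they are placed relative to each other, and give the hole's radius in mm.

The subtracted cylinder has r = 42 mm.

A is an open box. The open box has a circular hole through its front wall. The hole's radius is 42 mm.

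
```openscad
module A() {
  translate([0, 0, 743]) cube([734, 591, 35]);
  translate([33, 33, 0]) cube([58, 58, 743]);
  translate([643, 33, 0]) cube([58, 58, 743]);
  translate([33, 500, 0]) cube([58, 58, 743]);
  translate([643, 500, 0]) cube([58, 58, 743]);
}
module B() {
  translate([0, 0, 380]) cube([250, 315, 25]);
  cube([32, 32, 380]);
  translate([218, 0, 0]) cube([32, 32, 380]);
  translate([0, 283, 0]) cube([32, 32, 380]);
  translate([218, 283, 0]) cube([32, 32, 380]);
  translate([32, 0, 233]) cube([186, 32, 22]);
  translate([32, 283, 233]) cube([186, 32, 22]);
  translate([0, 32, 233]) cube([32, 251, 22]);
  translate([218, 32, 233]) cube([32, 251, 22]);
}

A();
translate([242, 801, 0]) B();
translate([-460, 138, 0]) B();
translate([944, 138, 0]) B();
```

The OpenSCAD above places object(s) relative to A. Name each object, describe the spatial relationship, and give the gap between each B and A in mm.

A is a table. B is a stool. Three stools sit around the table at the +y, −x, +x sides. The gap between each stool and the table is 210 mm.

Each stool's nearest face is 210 mm from the table's bounding box.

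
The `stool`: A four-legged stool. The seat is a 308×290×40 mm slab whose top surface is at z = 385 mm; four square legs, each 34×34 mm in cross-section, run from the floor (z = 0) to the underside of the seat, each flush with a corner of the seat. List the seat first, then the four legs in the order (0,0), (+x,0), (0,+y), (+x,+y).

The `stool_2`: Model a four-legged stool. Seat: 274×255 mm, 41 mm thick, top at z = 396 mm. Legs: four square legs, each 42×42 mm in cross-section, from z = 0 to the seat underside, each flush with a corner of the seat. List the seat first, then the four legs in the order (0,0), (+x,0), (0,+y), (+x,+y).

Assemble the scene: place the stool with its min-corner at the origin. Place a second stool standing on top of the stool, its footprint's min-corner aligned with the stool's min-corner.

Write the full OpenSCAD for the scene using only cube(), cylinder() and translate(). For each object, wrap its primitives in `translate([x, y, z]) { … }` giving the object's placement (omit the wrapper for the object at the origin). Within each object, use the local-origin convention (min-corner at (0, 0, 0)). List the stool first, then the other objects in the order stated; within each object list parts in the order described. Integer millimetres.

translate([0, 0, 345]) cube([308, 290, 40]);
cube([34, 34, 345]);
translate([274, 0, 0]) cube([34, 34, 345]);
translate([0, 256, 0]) cube([34, 34, 345]);
translate([274, 256, 0]) cube([34, 34, 345]);
translate([0, 0, 385]) {
  translate([0, 0, 355]) cube([274, 255, 41]);
  cube([42, 42, 355]);
  translate([232, 0, 0]) cube([42, 42, 355]);
  translate([0, 213, 0]) cube([42, 42, 355]);
  translate([232, 213, 0]) cube([42, 42, 355]);
}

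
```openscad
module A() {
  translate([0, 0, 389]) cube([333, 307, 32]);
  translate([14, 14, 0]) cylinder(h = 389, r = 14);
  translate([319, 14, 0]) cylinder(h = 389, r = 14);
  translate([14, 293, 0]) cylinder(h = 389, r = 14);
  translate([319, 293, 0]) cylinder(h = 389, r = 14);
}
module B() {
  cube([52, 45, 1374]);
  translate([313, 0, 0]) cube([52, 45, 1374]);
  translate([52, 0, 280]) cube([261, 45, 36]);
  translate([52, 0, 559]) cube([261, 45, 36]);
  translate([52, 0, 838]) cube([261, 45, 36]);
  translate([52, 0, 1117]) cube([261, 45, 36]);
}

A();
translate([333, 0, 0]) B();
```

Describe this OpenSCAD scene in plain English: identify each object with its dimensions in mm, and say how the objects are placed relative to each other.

A is a four-legged stool. The seat is a 333×307×32 mm slab whose top surface is at z = 421 mm; four round legs, each 28 mm in diameter, run from the floor (z = 0) to the underside of the seat, each leg's axis is inset half a diameter from the nearest pair of seat edges (so the leg's bounding box is flush with the corner).

B is a straight ladder. Two 52×45 mm vertical rails, 1374 mm tall, stand 365 mm apart (outside-to-outside) with their front faces coplanar on the −y side. 4 rungs, each 45 mm deep and 36 mm tall, span between the inner faces of the rails, front faces flush with the rails. The lowest rung's underside is at z = 280 mm and rungs are spaced 279 mm apart (underside to underside).

The ladder is against the stool's +x side, with their −y faces flush.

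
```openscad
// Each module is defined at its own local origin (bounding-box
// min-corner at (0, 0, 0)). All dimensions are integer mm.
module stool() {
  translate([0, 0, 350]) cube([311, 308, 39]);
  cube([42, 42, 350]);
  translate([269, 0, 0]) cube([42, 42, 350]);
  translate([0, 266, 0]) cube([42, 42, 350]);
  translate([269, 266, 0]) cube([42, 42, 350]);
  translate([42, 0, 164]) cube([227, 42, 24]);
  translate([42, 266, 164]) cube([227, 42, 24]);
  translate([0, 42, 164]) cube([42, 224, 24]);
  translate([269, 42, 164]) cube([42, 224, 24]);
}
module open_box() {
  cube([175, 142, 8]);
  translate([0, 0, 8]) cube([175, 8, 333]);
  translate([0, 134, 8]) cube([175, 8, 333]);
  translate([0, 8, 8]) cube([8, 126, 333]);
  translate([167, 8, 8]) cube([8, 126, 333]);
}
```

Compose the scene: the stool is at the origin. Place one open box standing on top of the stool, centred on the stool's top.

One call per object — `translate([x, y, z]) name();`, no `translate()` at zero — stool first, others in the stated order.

stool();
translate([68, 83, 389]) open_box();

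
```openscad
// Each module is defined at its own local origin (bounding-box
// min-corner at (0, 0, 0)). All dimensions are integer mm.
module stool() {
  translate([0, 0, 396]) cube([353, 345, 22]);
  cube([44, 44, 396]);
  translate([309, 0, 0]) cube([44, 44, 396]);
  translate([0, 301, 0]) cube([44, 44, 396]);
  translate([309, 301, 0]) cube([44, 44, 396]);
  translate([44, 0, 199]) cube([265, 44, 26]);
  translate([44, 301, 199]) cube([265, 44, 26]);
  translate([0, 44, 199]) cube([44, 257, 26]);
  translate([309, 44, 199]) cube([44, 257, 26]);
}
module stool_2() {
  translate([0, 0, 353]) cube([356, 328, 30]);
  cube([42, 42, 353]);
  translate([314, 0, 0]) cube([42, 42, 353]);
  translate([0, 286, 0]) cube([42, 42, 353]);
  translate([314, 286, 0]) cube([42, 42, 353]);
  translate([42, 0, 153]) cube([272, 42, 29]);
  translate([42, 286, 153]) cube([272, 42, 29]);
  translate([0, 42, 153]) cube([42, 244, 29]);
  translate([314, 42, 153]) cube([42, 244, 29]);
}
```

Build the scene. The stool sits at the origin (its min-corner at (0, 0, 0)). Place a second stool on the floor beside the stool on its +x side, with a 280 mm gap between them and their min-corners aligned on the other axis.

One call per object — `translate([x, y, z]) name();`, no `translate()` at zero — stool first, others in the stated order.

stool();
translate([633, 0, 0]) stool_2();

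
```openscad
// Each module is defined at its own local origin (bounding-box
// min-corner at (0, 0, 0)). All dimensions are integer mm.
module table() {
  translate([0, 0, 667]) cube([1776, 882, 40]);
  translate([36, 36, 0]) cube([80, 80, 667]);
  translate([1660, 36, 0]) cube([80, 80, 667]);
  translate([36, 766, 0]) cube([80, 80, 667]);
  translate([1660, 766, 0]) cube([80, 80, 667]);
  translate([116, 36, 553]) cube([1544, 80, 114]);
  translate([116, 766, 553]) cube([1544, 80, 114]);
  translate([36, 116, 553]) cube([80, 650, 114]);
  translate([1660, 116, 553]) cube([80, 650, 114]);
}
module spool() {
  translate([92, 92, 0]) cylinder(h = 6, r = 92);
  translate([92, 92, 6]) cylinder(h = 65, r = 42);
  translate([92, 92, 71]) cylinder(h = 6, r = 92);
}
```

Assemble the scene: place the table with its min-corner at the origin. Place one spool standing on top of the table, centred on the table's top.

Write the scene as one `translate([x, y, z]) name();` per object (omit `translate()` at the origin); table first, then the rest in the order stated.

table();
translate([796, 349, 707]) spool();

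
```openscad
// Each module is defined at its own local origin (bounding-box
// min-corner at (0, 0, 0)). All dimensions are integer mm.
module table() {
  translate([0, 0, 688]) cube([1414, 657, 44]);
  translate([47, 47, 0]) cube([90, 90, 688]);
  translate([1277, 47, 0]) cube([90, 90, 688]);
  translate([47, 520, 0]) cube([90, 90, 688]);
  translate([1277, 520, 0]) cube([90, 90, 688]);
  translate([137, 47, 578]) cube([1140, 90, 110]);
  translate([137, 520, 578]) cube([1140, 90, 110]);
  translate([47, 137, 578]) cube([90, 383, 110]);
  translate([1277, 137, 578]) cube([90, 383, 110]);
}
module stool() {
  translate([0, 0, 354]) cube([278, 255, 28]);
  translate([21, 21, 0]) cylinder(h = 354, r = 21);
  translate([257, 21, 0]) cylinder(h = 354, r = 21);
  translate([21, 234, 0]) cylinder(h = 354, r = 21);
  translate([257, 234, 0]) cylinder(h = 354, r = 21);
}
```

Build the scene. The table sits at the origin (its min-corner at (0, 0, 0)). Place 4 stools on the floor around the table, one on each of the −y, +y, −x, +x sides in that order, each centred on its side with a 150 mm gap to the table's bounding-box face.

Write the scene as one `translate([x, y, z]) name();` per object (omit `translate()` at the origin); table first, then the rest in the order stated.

table();
translate([568, -405, 0]) stool();
translate([568, 807, 0]) stool();
translate([-428, 201, 0]) stool();
translate([1564, 201, 0]) stool();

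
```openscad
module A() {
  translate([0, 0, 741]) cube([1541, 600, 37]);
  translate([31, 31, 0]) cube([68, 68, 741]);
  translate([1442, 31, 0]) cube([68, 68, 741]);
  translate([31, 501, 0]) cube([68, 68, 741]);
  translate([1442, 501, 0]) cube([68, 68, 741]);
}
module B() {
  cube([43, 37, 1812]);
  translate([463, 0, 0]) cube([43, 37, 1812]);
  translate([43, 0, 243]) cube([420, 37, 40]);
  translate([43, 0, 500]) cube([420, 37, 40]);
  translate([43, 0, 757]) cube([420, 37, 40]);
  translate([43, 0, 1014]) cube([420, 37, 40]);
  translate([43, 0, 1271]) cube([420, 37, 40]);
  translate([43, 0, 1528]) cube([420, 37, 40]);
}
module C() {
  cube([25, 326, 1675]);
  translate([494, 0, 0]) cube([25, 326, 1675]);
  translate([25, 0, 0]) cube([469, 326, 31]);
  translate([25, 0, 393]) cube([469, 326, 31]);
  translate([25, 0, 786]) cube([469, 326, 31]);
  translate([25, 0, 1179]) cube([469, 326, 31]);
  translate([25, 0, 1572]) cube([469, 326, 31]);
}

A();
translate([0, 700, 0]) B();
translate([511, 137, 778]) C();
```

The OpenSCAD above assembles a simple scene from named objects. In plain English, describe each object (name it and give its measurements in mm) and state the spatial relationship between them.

A is a table: top 1541 mm (x) × 600 mm (y), 37 mm thick, upper face at z = 778 mm, on four 68×68 mm square legs, each inset 31 mm from the nearest pair of top edges, running from z = 0 to the bottom of the top.

B is a straight ladder. Two 43×37 mm vertical rails, 1812 mm tall, stand 506 mm apart (outside-to-outside) with their front faces coplanar on the −y side. 6 rungs, each 37 mm deep and 40 mm tall, span between the inner faces of the rails, front faces flush with the rails. The lowest rung's underside is at z = 243 mm and rungs are spaced 257 mm apart (underside to underside).

C is an open bookshelf. Two side panels, each 25 mm thick, 326 mm deep and 1675 mm tall, stand 519 mm apart (outside-to-outside). Between them sit 5 shelves, each 31 mm thick and 326 mm deep, spanning the full gap between the sides. The bottom shelf rests on the floor (its underside at z = 0) and the clear gap between one shelf's top and the next shelf's underside is 362 mm.

The ladder is on the floor beside the table on its +y side. The bookshelf is on top of the table, centred.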